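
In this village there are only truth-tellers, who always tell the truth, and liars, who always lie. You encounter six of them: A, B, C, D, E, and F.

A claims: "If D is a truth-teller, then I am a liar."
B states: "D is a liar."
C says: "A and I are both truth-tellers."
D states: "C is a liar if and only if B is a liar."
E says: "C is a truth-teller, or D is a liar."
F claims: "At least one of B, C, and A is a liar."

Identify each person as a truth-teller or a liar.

A: truth-teller, B: truth-teller, C: liar, D: liar, E: truth-teller, F: truth-teller

Consider A. Suppose A is a liar.
Then A's own statement would have to be false, but it can't be — contradiction.
So A is a truth-teller.
Consider B. Suppose B is a liar.
Then no assignment of the remaining roles makes every statement match its speaker's type — contradiction.
So B is a truth-teller.
Consider C. Suppose C is a truth-teller.
Then no assignment of the remaining roles makes every statement match its speaker's type — contradiction.
So C is a liar.
With that fixed, D's statement is false, so D is a liar.
With that fixed, E's statement is true, so E is a truth-teller.
With that fixed, F's statement is true, so F is a truth-teller.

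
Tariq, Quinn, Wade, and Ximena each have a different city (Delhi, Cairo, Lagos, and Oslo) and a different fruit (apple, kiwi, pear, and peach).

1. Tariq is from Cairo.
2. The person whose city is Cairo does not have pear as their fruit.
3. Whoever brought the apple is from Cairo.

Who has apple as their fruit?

Tariq

With clues 1–3, Quinn, Wade, and Ximena are impossible for the one with fruit apple.
That leaves Tariq.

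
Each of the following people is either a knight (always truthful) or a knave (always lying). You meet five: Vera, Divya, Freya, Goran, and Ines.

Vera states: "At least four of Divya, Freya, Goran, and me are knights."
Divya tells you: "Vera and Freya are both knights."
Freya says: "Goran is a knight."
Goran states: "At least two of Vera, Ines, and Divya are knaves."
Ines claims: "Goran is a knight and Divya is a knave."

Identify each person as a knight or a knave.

Consider Vera. Suppose Vera is a knight.
Then no assignment of the remaining roles makes every statement match its speaker's type — contradiction.
So Vera is a knave.
With that fixed, Divya's statement is false, so Divya is a knave.
With that fixed, Goran's statement is true, so Goran is a knight.
With that fixed, Ines's statement is true, so Ines is a knight.
With that fixed, Freya's statement is true, so Freya is a knight.

Vera: knave, Divya: knave, Freya: knight, Goran: knight, Ines: knight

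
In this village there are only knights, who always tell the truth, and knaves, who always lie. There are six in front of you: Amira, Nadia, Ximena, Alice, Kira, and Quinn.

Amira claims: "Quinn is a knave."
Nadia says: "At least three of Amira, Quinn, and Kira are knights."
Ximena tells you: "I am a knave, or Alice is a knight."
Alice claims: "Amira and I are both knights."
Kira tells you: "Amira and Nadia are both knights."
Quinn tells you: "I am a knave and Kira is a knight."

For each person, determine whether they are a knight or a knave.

Amira: knight, Nadia: knave, Ximena: knight, Alice: knight, Kira: knave, Quinn: knave

Consider Amira. Suppose Amira is a knave.
Then no assignment of the remaining roles makes every statement match its speaker's type — contradiction.
So Amira is a knight.
Consider Nadia. Suppose Nadia is a knight.
Then no assignment of the remaining roles makes every statement match its speaker's type — contradiction.
So Nadia is a knave.
With that fixed, Kira's statement is false, so Kira is a knave.
With that fixed, Quinn's statement is false, so Quinn is a knave.
Consider Ximena. Suppose Ximena is a knave.
Then Ximena's own statement would have to be false, but it can't be — contradiction.
So Ximena is a knight.
Consider Alice. Suppose Alice is a knave.
Then Ximena's statement comes out false, contradicting Ximena being a knight.
So Alice is a knight.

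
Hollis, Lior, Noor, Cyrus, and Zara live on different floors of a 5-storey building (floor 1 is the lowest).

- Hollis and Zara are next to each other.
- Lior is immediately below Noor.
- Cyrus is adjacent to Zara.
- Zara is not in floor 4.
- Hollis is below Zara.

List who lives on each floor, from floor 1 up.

Hollis, Zara, Cyrus, Lior, Noor

From clues 1–2: Cyrus is in {1,3,5}.
From clues 1–3: Lior is in {1,4}.
From clues 1–4: Zara → floor 2, Lior → floor 4, Noor → floor 5.
From clues 1–5: Hollis → floor 1, Cyrus → floor 3.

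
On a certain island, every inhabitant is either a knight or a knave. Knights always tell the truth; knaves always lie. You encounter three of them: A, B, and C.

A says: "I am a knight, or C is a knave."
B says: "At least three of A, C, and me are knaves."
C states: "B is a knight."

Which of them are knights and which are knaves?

A: knight, B: knave, C: knave

Consider A. Suppose A is a knave.
Then no assignment of the remaining roles makes every statement match its speaker's type — contradiction.
So A is a knight.
With that fixed, B's statement is false, so B is a knave.
With that fixed, C's statement is false, so C is a knave.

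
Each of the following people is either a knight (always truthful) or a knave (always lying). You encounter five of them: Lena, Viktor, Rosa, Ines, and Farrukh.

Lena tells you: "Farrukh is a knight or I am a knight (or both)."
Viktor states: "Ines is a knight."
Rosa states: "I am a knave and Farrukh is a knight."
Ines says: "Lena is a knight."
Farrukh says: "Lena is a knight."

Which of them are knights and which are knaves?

Lena: knave, Viktor: knave, Rosa: knave, Ines: knave, Farrukh: knave

Consider Lena. Suppose Lena is a knight.
Then no assignment of the remaining roles makes every statement match its speaker's type — contradiction.
So Lena is a knave.
With that fixed, Ines's statement is false, so Ines is a knave.
With that fixed, Farrukh's statement is false, so Farrukh is a knave.
With that fixed, Viktor's statement is false, so Viktor is a knave.
With that fixed, Rosa's statement is false, so Rosa is a knave.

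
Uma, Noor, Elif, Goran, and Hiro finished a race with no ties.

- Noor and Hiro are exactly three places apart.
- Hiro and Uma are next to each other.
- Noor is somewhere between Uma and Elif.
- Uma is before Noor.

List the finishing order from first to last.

Hiro, Uma, Goran, Noor, Elif

From clue 1: Noor is in {1,2,4,5}.
From clues 1–3: Goran → place 3.
From clues 1–4: Hiro → place 1, Uma → place 2, Noor → place 4, Elif → place 5.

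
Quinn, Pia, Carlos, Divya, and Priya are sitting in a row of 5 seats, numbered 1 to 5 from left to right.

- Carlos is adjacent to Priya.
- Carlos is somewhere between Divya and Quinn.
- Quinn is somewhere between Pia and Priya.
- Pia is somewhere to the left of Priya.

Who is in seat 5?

With clues 1–2, Carlos and Priya are ruled out for seat 5.
With clues 1–3, Quinn is ruled out for seat 5.
With clues 1–4, Pia is ruled out for seat 5.
So seat 5 is Divya.

Divya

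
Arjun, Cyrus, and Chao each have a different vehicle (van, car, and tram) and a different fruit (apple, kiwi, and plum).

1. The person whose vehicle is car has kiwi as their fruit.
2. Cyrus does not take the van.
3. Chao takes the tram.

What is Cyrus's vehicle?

With clues 1–2, van is impossible for Cyrus's vehicle.
With clues 1–3, tram is impossible for Cyrus's vehicle.
That leaves car.

car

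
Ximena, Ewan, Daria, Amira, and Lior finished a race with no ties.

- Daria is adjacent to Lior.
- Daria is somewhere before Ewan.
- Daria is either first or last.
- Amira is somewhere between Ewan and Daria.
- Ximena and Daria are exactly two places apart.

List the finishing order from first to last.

Daria, Lior, Ximena, Amira, Ewan

From clues 1–2: Ewan is in {3,4,5}.
From clues 1–3: Daria → place 1, Lior → place 2.
From clues 1–4: Ewan is in {4,5}.
From clues 1–5: Ximena → place 3, Amira → place 4, Ewan → place 5.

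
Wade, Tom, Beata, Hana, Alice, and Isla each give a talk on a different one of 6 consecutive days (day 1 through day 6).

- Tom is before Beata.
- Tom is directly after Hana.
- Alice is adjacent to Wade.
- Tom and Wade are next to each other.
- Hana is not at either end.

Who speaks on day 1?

Isla

With clue 1, Beata is ruled out for day 1.
With clues 1–2, Tom is ruled out for day 1.
With clues 1–4, Alice and Wade are ruled out for day 1.
With clues 1–5, Hana is ruled out for day 1.
So day 1 is Isla.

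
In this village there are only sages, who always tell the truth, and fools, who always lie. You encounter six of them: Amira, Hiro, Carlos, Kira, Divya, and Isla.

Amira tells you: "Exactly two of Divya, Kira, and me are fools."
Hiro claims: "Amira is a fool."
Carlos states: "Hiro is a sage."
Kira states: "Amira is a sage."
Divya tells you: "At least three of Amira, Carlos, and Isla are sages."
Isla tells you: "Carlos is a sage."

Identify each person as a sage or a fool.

Amira: fool, Hiro: sage, Carlos: sage, Kira: fool, Divya: fool, Isla: sage

Consider Amira. Suppose Amira is a sage.
Then no assignment of the remaining roles makes every statement match its speaker's type — contradiction.
So Amira is a fool.
With that fixed, Hiro's statement is true, so Hiro is a sage.
With that fixed, Carlos's statement is true, so Carlos is a sage.
With that fixed, Kira's statement is false, so Kira is a fool.
With that fixed, Divya's statement is false, so Divya is a fool.
With that fixed, Isla's statement is true, so Isla is a sage.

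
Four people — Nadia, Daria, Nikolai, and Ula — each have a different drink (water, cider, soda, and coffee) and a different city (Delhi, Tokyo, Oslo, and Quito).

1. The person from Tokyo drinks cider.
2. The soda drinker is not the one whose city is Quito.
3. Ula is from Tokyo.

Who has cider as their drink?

Ula

With clues 1–3, Daria, Nadia, and Nikolai are impossible for the one with drink cider.
That leaves Ula.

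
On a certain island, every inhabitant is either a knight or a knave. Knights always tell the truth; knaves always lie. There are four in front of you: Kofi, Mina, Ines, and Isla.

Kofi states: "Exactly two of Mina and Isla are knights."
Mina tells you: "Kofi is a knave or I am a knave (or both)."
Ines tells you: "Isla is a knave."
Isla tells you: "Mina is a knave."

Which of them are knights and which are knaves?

Kofi: knave, Mina: knight, Ines: knight, Isla: knave

Consider Kofi. Suppose Kofi is a knight.
Then whichever role Mina has, Mina's statement has the wrong truth value — contradiction.
So Kofi is a knave.
With that fixed, Mina's statement is true, so Mina is a knight.
With that fixed, Isla's statement is false, so Isla is a knave.
With that fixed, Ines's statement is true, so Ines is a knight.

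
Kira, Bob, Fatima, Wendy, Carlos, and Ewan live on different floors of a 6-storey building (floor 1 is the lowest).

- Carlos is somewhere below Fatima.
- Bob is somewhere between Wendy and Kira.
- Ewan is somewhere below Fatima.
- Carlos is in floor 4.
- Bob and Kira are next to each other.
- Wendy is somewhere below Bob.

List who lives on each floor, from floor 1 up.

Wendy, Bob, Kira, Carlos, Ewan, Fatima

From clue 1: Fatima is in {2,3,4,5,6}.
From clues 1–2: Bob is in {2,3,4,5}.
From clues 1–4: Carlos → floor 4.
From clues 1–5: Bob is in {2,3}.
From clues 1–6: Wendy → floor 1, Bob → floor 2, Kira → floor 3, Ewan → floor 5, Fatima → floor 6.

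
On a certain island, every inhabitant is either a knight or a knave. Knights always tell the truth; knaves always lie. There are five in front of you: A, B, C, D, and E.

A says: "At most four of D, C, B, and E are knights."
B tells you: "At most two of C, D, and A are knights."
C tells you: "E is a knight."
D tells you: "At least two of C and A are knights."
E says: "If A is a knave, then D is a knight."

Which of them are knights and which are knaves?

Regardless of anyone's role, A's statement is true, so A is a knight.
With that fixed, E's statement is true, so E is a knight.
With that fixed, C's statement is true, so C is a knight.
With that fixed, D's statement is true, so D is a knight.
With that fixed, B's statement is false, so B is a knave.

A: knight, B: knave, C: knight, D: knight, E: knight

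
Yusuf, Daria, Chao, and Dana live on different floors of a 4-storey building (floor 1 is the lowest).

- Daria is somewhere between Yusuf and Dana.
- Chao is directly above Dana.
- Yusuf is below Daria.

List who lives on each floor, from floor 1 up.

From clue 1: Daria is in {2,3}.
From clues 1–2: Yusuf is in {1,4}.
From clues 1–3: Yusuf → floor 1, Daria → floor 2, Dana → floor 3, Chao → floor 4.

Yusuf, Daria, Dana, Chao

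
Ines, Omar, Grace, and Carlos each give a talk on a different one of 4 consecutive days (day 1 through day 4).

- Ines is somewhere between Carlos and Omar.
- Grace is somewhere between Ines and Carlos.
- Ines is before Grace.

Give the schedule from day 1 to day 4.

Omar, Ines, Grace, Carlos

From clue 1: Ines is in {2,3}.
From clues 1–3: Omar → day 1, Ines → day 2, Grace → day 3, Carlos → day 4.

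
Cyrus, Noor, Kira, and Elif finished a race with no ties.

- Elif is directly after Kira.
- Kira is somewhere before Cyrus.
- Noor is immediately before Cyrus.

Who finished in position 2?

Elif

With clues 1–2, Cyrus and Noor are ruled out for place 2.
With clues 1–3, Kira is ruled out for place 2.
So place 2 is Elif.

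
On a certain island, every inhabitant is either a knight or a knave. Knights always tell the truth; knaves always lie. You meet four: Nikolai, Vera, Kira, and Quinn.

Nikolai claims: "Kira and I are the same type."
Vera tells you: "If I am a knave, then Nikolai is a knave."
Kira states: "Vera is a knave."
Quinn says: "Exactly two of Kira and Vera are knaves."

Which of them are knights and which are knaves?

Nikolai: knight, Vera: knave, Kira: knight, Quinn: knave

Consider Nikolai. Suppose Nikolai is a knave.
Then no assignment of the remaining roles makes every statement match its speaker's type — contradiction.
So Nikolai is a knight.
Consider Vera. Suppose Vera is a knight.
Then no assignment of the remaining roles makes every statement match its speaker's type — contradiction.
So Vera is a knave.
With that fixed, Kira's statement is true, so Kira is a knight.
With that fixed, Quinn's statement is false, so Quinn is a knave.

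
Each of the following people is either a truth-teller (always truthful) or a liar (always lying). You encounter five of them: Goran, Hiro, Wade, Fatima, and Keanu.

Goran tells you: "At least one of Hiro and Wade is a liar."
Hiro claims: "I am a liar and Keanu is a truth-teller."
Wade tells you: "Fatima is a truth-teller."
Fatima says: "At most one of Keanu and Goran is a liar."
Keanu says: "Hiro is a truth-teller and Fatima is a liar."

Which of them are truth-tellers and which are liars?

Goran: truth-teller, Hiro: liar, Wade: truth-teller, Fatima: truth-teller, Keanu: liar

Consider Goran. Suppose Goran is a liar.
Then no assignment of the remaining roles makes every statement match its speaker's type — contradiction.
So Goran is a truth-teller.
With that fixed, Fatima's statement is true, so Fatima is a truth-teller.
With that fixed, Keanu's statement is false, so Keanu is a liar.
With that fixed, Hiro's statement is false, so Hiro is a liar.
With that fixed, Wade's statement is true, so Wade is a truth-teller.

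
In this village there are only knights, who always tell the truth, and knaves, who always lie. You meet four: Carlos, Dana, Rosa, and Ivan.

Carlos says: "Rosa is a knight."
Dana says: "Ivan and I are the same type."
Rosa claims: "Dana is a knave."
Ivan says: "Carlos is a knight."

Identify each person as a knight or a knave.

Consider Carlos. Suppose Carlos is a knave.
Then no assignment of the remaining roles makes every statement match its speaker's type — contradiction.
So Carlos is a knight.
With that fixed, Ivan's statement is true, so Ivan is a knight.
Consider Dana. Suppose Dana is a knight.
Then no assignment of the remaining roles makes every statement match its speaker's type — contradiction.
So Dana is a knave.
With that fixed, Rosa's statement is true, so Rosa is a knight.

Carlos: knight, Dana: knave, Rosa: knight, Ivan: knight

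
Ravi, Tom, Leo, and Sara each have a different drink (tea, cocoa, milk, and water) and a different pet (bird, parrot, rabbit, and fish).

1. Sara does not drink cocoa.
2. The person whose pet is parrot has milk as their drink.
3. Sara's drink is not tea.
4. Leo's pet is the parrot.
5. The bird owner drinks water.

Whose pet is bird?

With clues 1–4, Leo is impossible for the one with pet bird.
With clues 1–5, Ravi and Tom are impossible for the one with pet bird.
That leaves Sara.

Sara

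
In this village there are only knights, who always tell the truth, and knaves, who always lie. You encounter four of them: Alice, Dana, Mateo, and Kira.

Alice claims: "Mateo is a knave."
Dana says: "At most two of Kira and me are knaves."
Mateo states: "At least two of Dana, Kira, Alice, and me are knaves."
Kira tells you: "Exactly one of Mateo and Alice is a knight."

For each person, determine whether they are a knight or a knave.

Regardless of anyone's role, Dana's statement is true, so Dana is a knight.
Consider Alice. Suppose Alice is a knave.
Then no assignment of the remaining roles makes every statement match its speaker's type — contradiction.
So Alice is a knight.
Consider Mateo. Suppose Mateo is a knight.
Then Alice's statement comes out false, contradicting Alice being a knight.
So Mateo is a knave.
With that fixed, Kira's statement is true, so Kira is a knight.

Alice: knight, Dana: knight, Mateo: knave, Kira: knight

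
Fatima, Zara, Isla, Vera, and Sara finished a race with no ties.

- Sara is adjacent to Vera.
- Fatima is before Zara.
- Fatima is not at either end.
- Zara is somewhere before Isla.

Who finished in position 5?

Isla

With clues 1–2, Fatima is ruled out for place 5.
With clues 1–4, Sara, Vera, and Zara are ruled out for place 5.
So place 5 is Isla.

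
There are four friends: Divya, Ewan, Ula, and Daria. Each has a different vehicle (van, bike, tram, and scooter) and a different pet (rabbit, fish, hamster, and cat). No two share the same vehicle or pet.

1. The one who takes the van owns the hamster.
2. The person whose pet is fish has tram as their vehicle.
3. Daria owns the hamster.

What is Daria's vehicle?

van

With clues 1–3, bike, scooter, and tram are impossible for Daria's vehicle.
That leaves van.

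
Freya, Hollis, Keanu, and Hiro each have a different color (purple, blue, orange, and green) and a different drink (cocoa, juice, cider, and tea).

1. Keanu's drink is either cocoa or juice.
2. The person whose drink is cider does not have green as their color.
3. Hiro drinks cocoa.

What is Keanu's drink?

Clue 1 rules out cider and tea for Keanu's drink.
With clues 1–3, cocoa is impossible for Keanu's drink.
That leaves juice.

juice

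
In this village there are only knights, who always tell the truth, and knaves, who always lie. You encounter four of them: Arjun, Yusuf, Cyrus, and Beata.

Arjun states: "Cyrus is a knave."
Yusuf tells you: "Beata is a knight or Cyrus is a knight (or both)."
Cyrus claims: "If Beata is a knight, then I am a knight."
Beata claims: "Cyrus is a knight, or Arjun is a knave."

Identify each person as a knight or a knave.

Arjun: knave, Yusuf: knight, Cyrus: knight, Beata: knight

Consider Arjun. Suppose Arjun is a knight.
Then no assignment of the remaining roles makes every statement match its speaker's type — contradiction.
So Arjun is a knave.
With that fixed, Beata's statement is true, so Beata is a knight.
With that fixed, Yusuf's statement is true, so Yusuf is a knight.
Consider Cyrus. Suppose Cyrus is a knave.
Then Arjun's statement comes out true, contradicting Arjun being a knave.
So Cyrus is a knight.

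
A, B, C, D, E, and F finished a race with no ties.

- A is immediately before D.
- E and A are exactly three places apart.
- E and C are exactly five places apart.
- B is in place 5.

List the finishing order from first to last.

C, F, A, D, B, E

From clue 1: A is in {1,2,3,4,5}.
From clues 1–3: A is in {3,4}.
From clues 1–4: C → place 1, F → place 2, A → place 3, D → place 4, B → place 5, E → place 6.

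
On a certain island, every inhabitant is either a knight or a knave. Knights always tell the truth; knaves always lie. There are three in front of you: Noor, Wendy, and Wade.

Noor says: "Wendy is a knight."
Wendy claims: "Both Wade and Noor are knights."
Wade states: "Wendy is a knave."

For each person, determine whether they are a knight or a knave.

Consider Noor. Suppose Noor is a knight.
Then no assignment of the remaining roles makes every statement match its speaker's type — contradiction.
So Noor is a knave.
With that fixed, Wendy's statement is false, so Wendy is a knave.
With that fixed, Wade's statement is true, so Wade is a knight.

Noor: knave, Wendy: knave, Wade: knight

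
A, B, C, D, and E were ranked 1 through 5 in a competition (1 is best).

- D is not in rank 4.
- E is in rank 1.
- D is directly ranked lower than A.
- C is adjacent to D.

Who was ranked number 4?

With clue 1, D is ruled out for rank 4.
With clues 1–2, E is ruled out for rank 4.
With clues 1–4, A and B are ruled out for rank 4.
So rank 4 is C.

C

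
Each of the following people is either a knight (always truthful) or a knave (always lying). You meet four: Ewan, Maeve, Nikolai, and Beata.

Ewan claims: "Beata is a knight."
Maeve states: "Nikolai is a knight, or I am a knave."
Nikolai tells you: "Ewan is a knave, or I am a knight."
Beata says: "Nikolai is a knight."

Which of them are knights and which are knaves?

Consider Ewan. Suppose Ewan is a knave.
Then no assignment of the remaining roles makes every statement match its speaker's type — contradiction.
So Ewan is a knight.
Consider Maeve. Suppose Maeve is a knave.
Then Maeve's own statement would have to be false, but it can't be — contradiction.
So Maeve is a knight.
Consider Nikolai. Suppose Nikolai is a knave.
Then Maeve's statement comes out false, contradicting Maeve being a knight.
So Nikolai is a knight.
With that fixed, Beata's statement is true, so Beata is a knight.

Ewan: knight, Maeve: knight, Nikolai: knight, Beata: knight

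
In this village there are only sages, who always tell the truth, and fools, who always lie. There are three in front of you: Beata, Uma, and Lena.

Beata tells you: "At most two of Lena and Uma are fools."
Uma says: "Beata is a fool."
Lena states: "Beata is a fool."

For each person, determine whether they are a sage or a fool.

Beata: sage, Uma: fool, Lena: fool

Regardless of anyone's role, Beata's statement is true, so Beata is a sage.
With that fixed, Uma's statement is false, so Uma is a fool.
With that fixed, Lena's statement is false, so Lena is a fool.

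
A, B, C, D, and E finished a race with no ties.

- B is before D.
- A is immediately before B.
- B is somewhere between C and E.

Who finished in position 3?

With clues 1–3, A, C, D, and E are ruled out for place 3.
So place 3 is B.

B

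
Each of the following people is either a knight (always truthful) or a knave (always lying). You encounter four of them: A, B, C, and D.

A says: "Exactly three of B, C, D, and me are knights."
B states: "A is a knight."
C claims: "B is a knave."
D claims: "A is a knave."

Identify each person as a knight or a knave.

Consider A. Suppose A is a knight.
Then no assignment of the remaining roles makes every statement match its speaker's type — contradiction.
So A is a knave.
With that fixed, B's statement is false, so B is a knave.
With that fixed, C's statement is true, so C is a knight.
With that fixed, D's statement is true, so D is a knight.

A: knave, B: knave, C: knight, D: knight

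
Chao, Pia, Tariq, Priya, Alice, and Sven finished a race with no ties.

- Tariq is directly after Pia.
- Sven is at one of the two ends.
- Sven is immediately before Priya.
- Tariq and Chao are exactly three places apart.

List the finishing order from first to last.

From clue 1: Pia is in {1,2,3,4,5}.
From clues 1–2: Sven is in {1,6}.
From clues 1–3: Sven → place 1, Priya → place 2.
From clues 1–4: Chao → place 3, Alice → place 4, Pia → place 5, Tariq → place 6.

Sven, Priya, Chao, Alice, Pia, Tariq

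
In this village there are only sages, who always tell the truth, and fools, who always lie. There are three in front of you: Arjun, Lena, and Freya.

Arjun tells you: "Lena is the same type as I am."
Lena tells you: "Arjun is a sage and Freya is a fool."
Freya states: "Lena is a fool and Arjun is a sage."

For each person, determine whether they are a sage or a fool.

Consider Arjun. Suppose Arjun is a fool.
Then no assignment of the remaining roles makes every statement match its speaker's type — contradiction.
So Arjun is a sage.
Consider Lena. Suppose Lena is a fool.
Then Arjun's statement comes out false, contradicting Arjun being a sage.
So Lena is a sage.
With that fixed, Freya's statement is false, so Freya is a fool.

Arjun: sage, Lena: sage, Freya: fool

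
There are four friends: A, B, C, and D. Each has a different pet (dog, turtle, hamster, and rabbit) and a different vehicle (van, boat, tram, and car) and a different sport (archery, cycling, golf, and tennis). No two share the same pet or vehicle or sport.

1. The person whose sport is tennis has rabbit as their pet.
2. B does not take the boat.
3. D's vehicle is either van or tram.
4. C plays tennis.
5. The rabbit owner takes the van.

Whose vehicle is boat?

With clues 1–2, B is impossible for the one with vehicle boat.
With clues 1–3, D is impossible for the one with vehicle boat.
With clues 1–5, C is impossible for the one with vehicle boat.
That leaves A.

A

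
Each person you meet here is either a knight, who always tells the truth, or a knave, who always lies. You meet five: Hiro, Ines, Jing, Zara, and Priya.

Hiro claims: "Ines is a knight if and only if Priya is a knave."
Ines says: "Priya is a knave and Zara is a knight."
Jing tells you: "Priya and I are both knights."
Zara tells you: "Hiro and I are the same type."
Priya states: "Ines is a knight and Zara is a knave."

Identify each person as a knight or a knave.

Hiro: knight, Ines: knight, Jing: knave, Zara: knight, Priya: knave

Consider Hiro. Suppose Hiro is a knave.
Then whichever role Zara has, Zara's statement has the wrong truth value — contradiction.
So Hiro is a knight.
Consider Ines. Suppose Ines is a knave.
Then no assignment of the remaining roles makes every statement match its speaker's type — contradiction.
So Ines is a knight.
Consider Jing. Suppose Jing is a knight.
Then no assignment of the remaining roles makes every statement match its speaker's type — contradiction.
So Jing is a knave.
Consider Zara. Suppose Zara is a knave.
Then Ines's statement comes out false, contradicting Ines being a knight.
So Zara is a knight.
With that fixed, Priya's statement is false, so Priya is a knave.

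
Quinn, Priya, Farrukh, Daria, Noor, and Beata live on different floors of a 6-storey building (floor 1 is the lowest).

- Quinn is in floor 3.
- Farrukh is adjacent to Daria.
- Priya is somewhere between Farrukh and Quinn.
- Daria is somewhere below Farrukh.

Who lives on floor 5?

With clue 1, Quinn is ruled out for floor 5.
With clues 1–3, Beata, Noor, and Priya are ruled out for floor 5.
With clues 1–4, Farrukh is ruled out for floor 5.
So floor 5 is Daria.

Daria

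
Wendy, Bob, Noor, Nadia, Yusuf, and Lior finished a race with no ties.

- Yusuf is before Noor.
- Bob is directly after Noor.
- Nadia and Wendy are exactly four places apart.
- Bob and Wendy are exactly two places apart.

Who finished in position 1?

Yusuf

With clue 1, Noor is ruled out for place 1.
With clues 1–2, Bob is ruled out for place 1.
With clues 1–4, Lior, Nadia, and Wendy are ruled out for place 1.
So place 1 is Yusuf.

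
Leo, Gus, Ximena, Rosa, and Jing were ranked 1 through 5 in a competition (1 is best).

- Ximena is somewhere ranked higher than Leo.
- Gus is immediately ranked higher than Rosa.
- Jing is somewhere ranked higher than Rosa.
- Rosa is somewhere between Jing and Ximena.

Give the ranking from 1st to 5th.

Jing, Gus, Rosa, Ximena, Leo

From clue 1: Leo is in {2,3,4,5}.
From clues 1–3: Leo is in {2,3,5}.
From clues 1–4: Jing → rank 1, Gus → rank 2, Rosa → rank 3, Ximena → rank 4, Leo → rank 5.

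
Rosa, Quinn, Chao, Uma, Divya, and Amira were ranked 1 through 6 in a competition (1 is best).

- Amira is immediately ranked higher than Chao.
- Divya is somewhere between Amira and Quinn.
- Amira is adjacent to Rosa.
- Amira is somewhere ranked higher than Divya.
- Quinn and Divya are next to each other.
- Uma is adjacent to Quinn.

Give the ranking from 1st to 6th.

From clue 1: Chao is in {2,3,4,5,6}.
From clues 1–2: Divya is in {2,3,4,5}.
From clues 1–3: Rosa is in {1,2,3,4}.
From clues 1–4: Rosa is in {1,2}.
From clues 1–6: Rosa → rank 1, Amira → rank 2, Chao → rank 3, Divya → rank 4, Quinn → rank 5, Uma → rank 6.

Rosa, Amira, Chao, Divya, Quinn, Uma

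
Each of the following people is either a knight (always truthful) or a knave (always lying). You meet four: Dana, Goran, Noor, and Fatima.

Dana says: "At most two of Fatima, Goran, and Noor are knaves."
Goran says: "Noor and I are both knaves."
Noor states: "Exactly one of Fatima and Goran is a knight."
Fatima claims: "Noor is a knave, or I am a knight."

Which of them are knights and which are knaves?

Consider Dana. Suppose Dana is a knave.
Then no assignment of the remaining roles makes every statement match its speaker's type — contradiction.
So Dana is a knight.
Consider Goran. Suppose Goran is a knight.
Then Goran's own statement would have to be true, but it can't be — contradiction.
So Goran is a knave.
Consider Noor. Suppose Noor is a knave.
Then Goran's statement comes out true, contradicting Goran being a knave.
So Noor is a knight.
Consider Fatima. Suppose Fatima is a knave.
Then Noor's statement comes out false, contradicting Noor being a knight.
So Fatima is a knight.

Dana: knight, Goran: knave, Noor: knight, Fatima: knight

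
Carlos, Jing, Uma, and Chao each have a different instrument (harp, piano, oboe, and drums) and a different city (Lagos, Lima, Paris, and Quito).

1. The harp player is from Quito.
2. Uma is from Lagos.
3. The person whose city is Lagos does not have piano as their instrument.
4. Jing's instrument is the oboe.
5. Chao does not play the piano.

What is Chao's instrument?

With clues 1–4, drums and oboe are impossible for Chao's instrument.
With clues 1–5, piano is impossible for Chao's instrument.
That leaves harp.

harp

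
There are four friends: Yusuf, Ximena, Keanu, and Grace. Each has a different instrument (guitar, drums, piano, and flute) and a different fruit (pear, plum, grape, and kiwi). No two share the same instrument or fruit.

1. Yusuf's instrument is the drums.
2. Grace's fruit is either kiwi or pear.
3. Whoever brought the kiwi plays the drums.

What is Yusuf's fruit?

With clues 1–3, grape, pear, and plum are impossible for Yusuf's fruit.
That leaves kiwi.

kiwi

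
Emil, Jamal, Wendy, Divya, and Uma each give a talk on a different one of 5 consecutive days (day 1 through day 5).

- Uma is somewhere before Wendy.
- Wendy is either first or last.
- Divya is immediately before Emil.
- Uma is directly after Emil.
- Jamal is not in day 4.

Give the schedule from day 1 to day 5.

From clue 1: Wendy is in {2,3,4,5}.
From clues 1–2: Wendy → day 5.
From clues 1–3: Emil is in {2,3,4}.
From clues 1–4: Emil is in {2,3}.
From clues 1–5: Jamal → day 1, Divya → day 2, Emil → day 3, Uma → day 4.

Jamal, Divya, Emil, Uma, Wendy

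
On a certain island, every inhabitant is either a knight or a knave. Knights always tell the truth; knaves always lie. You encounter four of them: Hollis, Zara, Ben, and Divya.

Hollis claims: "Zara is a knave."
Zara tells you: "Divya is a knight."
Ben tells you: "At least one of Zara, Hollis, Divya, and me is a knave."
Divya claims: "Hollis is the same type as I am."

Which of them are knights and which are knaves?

Consider Hollis. Suppose Hollis is a knave.
Then whichever role Divya has, Divya's statement has the wrong truth value — contradiction.
So Hollis is a knight.
Consider Zara. Suppose Zara is a knight.
Then Hollis's statement comes out false, contradicting Hollis being a knight.
So Zara is a knave.
With that fixed, Ben's statement is true, so Ben is a knight.
Consider Divya. Suppose Divya is a knight.
Then Zara's statement comes out true, contradicting Zara being a knave.
So Divya is a knave.

Hollis: knight, Zara: knave, Ben: knight, Divya: knave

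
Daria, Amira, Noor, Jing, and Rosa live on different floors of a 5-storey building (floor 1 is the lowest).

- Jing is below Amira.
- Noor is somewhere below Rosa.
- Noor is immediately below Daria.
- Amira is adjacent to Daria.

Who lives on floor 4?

Amira

With clues 1–3, Noor is ruled out for floor 4.
With clues 1–4, Daria, Jing, and Rosa are ruled out for floor 4.
So floor 4 is Amira.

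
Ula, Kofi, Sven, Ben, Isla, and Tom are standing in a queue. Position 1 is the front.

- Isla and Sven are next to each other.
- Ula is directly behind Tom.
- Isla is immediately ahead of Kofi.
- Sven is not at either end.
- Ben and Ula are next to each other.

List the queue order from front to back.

From clues 1–2: Ula is in {2,3,4,5,6}.
From clues 1–3: Ula is in {2,3,5,6}.
From clues 1–4: Ula is in {2,3,6}.
From clues 1–5: Tom → position 1, Ula → position 2, Ben → position 3, Sven → position 4, Isla → position 5, Kofi → position 6.

Tom, Ula, Ben, Sven, Isla, Kofi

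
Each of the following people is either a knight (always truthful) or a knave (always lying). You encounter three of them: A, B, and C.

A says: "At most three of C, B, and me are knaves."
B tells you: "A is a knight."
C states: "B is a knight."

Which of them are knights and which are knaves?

Regardless of anyone's role, A's statement is true, so A is a knight.
With that fixed, B's statement is true, so B is a knight.
With that fixed, C's statement is true, so C is a knight.

A: knight, B: knight, C: knight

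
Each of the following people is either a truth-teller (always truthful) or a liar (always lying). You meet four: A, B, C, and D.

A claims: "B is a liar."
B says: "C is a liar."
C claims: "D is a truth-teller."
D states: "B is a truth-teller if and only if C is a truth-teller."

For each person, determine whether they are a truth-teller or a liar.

Consider A. Suppose A is a truth-teller.
Then no assignment of the remaining roles makes every statement match its speaker's type — contradiction.
So A is a liar.
Consider B. Suppose B is a liar.
Then A's statement comes out true, contradicting A being a liar.
So B is a truth-teller.
Consider C. Suppose C is a truth-teller.
Then B's statement comes out false, contradicting B being a truth-teller.
So C is a liar.
With that fixed, D's statement is false, so D is a liar.

A: liar, B: truth-teller, C: liar, D: liar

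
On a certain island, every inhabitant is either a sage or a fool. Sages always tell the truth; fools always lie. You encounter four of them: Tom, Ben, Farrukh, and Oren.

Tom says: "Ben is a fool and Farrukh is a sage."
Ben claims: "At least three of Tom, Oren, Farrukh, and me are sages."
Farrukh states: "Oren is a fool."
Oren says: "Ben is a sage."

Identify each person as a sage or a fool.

Tom: sage, Ben: fool, Farrukh: sage, Oren: fool

Consider Tom. Suppose Tom is a fool.
Then no assignment of the remaining roles makes every statement match its speaker's type — contradiction.
So Tom is a sage.
Consider Ben. Suppose Ben is a sage.
Then Tom's statement comes out false, contradicting Tom being a sage.
So Ben is a fool.
With that fixed, Oren's statement is false, so Oren is a fool.
With that fixed, Farrukh's statement is true, so Farrukh is a sage.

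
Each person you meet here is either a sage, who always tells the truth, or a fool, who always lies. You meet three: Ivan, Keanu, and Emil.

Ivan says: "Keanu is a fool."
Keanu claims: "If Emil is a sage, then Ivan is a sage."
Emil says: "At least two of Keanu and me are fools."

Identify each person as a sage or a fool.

Consider Ivan. Suppose Ivan is a sage.
Then no assignment of the remaining roles makes every statement match its speaker's type — contradiction.
So Ivan is a fool.
Consider Keanu. Suppose Keanu is a fool.
Then Ivan's statement comes out true, contradicting Ivan being a fool.
So Keanu is a sage.
With that fixed, Emil's statement is false, so Emil is a fool.

Ivan: fool, Keanu: sage, Emil: fool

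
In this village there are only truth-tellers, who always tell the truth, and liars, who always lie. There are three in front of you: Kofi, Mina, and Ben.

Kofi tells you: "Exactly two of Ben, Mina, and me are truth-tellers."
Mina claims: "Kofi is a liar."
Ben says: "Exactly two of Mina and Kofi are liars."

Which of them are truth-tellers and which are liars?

Consider Kofi. Suppose Kofi is a truth-teller.
Then no assignment of the remaining roles makes every statement match its speaker's type — contradiction.
So Kofi is a liar.
With that fixed, Mina's statement is true, so Mina is a truth-teller.
With that fixed, Ben's statement is false, so Ben is a liar.

Kofi: liar, Mina: truth-teller, Ben: liar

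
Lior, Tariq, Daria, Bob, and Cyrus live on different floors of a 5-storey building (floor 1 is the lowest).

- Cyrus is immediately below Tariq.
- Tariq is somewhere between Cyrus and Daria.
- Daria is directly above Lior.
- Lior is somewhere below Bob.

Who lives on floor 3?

With clues 1–3, Cyrus and Daria are ruled out for floor 3.
With clues 1–4, Bob and Tariq are ruled out for floor 3.
So floor 3 is Lior.

Lior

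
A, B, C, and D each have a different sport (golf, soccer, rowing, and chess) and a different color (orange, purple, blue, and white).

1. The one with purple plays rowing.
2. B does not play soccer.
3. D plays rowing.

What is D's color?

purple

With clues 1–3, blue, orange, and white are impossible for D's color.
That leaves purple.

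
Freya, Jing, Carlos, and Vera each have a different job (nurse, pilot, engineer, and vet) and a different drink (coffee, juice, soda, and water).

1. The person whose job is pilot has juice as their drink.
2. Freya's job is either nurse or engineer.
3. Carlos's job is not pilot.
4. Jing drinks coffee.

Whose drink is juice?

With clues 1–2, Freya is impossible for the one with drink juice.
With clues 1–3, Carlos is impossible for the one with drink juice.
With clues 1–4, Jing is impossible for the one with drink juice.
That leaves Vera.

Vera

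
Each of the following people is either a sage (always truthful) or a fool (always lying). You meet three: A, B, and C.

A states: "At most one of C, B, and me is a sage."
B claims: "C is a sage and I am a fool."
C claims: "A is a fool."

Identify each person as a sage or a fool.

Consider A. Suppose A is a fool.
Then no assignment of the remaining roles makes every statement match its speaker's type — contradiction.
So A is a sage.
With that fixed, C's statement is false, so C is a fool.
With that fixed, B's statement is false, so B is a fool.

A: sage, B: fool, C: fool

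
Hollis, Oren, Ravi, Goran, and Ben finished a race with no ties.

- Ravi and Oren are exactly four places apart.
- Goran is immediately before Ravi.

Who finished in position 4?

With clue 1, Oren and Ravi are ruled out for place 4.
With clues 1–2, Ben and Hollis are ruled out for place 4.
So place 4 is Goran.

Goran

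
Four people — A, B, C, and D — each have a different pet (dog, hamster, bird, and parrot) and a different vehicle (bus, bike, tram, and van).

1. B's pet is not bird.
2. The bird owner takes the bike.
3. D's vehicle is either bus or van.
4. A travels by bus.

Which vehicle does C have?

With clues 1–4, bus, tram, and van are impossible for C's vehicle.
That leaves bike.

bike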